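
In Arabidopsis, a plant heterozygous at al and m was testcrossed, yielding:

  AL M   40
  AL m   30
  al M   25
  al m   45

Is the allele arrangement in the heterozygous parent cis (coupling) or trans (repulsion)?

cis

The two most frequent classes are AL M (40) and al m (45); these are the parental (non-recombinant) types.
So the F1 carried AL M on one chromosome and al m on the other — the recessive alleles are on the same chromosome (cis / coupling).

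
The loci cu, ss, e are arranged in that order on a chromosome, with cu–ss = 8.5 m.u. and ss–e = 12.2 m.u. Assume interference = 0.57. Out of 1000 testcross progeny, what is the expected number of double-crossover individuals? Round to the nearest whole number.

4

Map distances give recombination frequencies of 0.085 and 0.122 for the two intervals.
With interference 0.57 (so coincidence = 0.43), expected double-crossover frequency = 0.085 × 0.122 × 0.43 = 0.00446.
Expected number = 0.00446 × 1000 = 4.46 ≈ 4.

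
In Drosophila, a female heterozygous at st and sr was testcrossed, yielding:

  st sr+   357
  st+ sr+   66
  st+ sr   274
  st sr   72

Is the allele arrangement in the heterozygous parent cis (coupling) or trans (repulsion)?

trans

The two most frequent classes are st+ sr (274) and st sr+ (357); these are the parental (non-recombinant) types.
So the F1 carried st+ sr on one chromosome and st sr+ on the other — the recessive alleles are on opposite chromosomes (trans / repulsion).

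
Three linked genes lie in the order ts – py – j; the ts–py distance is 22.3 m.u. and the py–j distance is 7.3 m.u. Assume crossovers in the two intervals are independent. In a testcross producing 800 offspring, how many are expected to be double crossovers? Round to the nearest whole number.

Map distances give recombination frequencies of 0.223 and 0.073 for the two intervals.
With no interference, expected double-crossover frequency = 0.223 × 0.073 = 0.01628.
Expected number = 0.01628 × 800 = 13.02 ≈ 13.

13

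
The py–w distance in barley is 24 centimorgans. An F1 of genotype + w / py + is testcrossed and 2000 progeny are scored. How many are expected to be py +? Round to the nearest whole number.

A map distance of 24 centimorgans corresponds to a recombination frequency of 0.240.
The F1 is + w / py +, so py + is a parental gamete class with expected frequency (1 − r)/2 = 0.760/2 = 0.3800.
Expected number = 0.3800 × 2000 = 760.00 ≈ 760.

760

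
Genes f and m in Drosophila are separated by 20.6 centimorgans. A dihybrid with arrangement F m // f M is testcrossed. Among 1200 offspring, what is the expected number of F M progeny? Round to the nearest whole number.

124

A map distance of 20.6 centimorgans corresponds to a recombination frequency of 0.206.
The F1 is F m / f M, so F M is a recombinant gamete class with expected frequency r/2 = 0.206/2 = 0.1030.
Expected number = 0.1030 × 1200 = 123.60 ≈ 124.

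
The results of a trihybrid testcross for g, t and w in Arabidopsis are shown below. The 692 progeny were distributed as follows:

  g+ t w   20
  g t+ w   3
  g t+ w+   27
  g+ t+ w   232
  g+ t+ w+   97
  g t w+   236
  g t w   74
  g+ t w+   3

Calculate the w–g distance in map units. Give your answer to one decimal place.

The two most frequent reciprocal classes, g t w+ and g+ t+ w, are the parental types, so the F1 was g t w+ / g+ t+ w.
The two rarest classes, g+ t w+ and g t+ w, are the double crossovers. Comparing them with the parentals, only the g allele has switched, so g is the middle locus and the order is t – g – w.
Crossovers in the g–w interval produce the single-crossover classes g t w and g+ t+ w+ (74 + 97 = 171) plus the double crossovers (6).
RF(g–w) = (171 + 6) / 692 = 177/692 = 0.2558 → 25.6 map units.

25.6 map units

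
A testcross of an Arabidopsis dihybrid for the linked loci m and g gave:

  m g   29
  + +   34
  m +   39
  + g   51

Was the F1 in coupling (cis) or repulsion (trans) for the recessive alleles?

trans

The two most frequent classes are + g (51) and m + (39); these are the parental (non-recombinant) types.
So the F1 carried + g on one chromosome and m + on the other — the recessive alleles are on opposite chromosomes (trans / repulsion).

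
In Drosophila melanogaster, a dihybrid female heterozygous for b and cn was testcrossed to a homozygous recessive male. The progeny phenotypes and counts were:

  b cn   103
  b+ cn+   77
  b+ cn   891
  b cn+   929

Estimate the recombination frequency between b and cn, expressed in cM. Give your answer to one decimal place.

The two most frequent classes, b+ cn (891) and b cn+ (929), are the parental types, so the F1 was b+ cn / b cn+.
The recombinant classes are b+ cn+ and b cn: 77 + 103 = 180.
Recombination frequency = 180/2000 = 0.0900 ≈ 9.0%, i.e. 9.0 cM.

9.0 cM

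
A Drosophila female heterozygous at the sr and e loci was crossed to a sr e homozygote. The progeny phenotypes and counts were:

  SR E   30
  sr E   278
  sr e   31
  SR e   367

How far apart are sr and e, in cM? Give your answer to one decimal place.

The two most frequent classes, SR e (367) and sr E (278), are the parental types, so the F1 was SR e / sr E.
The recombinant classes are SR E and sr e: 30 + 31 = 61.
Recombination frequency = 61/706 = 0.0864 ≈ 8.6%, i.e. 8.6 cM.

8.6 cM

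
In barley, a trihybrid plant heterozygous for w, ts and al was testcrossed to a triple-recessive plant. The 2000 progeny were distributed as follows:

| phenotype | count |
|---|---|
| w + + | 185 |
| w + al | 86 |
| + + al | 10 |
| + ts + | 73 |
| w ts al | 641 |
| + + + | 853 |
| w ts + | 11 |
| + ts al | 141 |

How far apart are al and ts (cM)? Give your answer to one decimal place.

The two most frequent reciprocal classes, w ts al and + + +, are the parental types, so the F1 was w ts al / + + +.
The two rarest classes, w ts + and + + al, are the double crossovers. Comparing them with the parentals, only the al allele has switched, so al is the middle locus and the order is ts – al – w.
Crossovers in the ts–al interval produce the single-crossover classes w + al and + ts + (86 + 73 = 159) plus the double crossovers (21).
RF(ts–al) = (159 + 21) / 2000 = 180/2000 = 0.0900 → 9.0 cM.

9.0 cM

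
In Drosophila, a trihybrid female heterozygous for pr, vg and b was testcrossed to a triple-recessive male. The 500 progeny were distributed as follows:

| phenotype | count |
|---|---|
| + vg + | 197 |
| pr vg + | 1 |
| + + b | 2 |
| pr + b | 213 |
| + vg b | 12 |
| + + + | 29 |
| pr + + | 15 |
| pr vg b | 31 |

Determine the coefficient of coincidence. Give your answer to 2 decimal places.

The two most frequent reciprocal classes, + vg + and pr + b, are the parental types, so the F1 was + vg + / pr + b.
The two rarest classes, pr vg + and + + b, are the double crossovers. Comparing them with the parentals, only the pr allele has switched, so pr is the middle locus and the order is vg – pr – b.
vg–pr: (60 + 3)/500 = 0.1260; pr–b: (27 + 3)/500 = 0.0600.
Expected DCO frequency = 0.1260 × 0.0600 ≈ 0.00756; observed = 3/500 ≈ 0.00600.
Coefficient of coincidence = 0.00600/0.00756 ≈ 0.79.

0.79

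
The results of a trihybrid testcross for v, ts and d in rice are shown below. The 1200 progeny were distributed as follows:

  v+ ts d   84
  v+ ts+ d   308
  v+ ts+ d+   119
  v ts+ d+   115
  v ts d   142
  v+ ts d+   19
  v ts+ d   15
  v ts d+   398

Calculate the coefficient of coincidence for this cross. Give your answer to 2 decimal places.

The two most frequent reciprocal classes, v ts d+ and v+ ts+ d, are the parental types, so the F1 was v ts d+ / v+ ts+ d.
The two rarest classes, v+ ts d+ and v ts+ d, are the double crossovers. Comparing them with the parentals, only the v allele has switched, so v is the middle locus and the order is ts – v – d.
ts–v: (199 + 34)/1200 = 0.1942; v–d: (261 + 34)/1200 = 0.2458.
Expected DCO frequency = 0.1942 × 0.2458 ≈ 0.04773; observed = 34/1200 ≈ 0.02833.
Coefficient of coincidence = 0.02833/0.04773 ≈ 0.59.

0.59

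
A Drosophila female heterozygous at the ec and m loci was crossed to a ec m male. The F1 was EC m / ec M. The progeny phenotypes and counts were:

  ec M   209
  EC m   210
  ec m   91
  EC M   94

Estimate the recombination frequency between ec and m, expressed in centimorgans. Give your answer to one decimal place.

30.6 centimorgans

The recombinant classes are EC M and ec m: 94 + 91 = 185.
Recombination frequency = 185/604 = 0.3063 ≈ 30.6%, i.e. 30.6 centimorgans.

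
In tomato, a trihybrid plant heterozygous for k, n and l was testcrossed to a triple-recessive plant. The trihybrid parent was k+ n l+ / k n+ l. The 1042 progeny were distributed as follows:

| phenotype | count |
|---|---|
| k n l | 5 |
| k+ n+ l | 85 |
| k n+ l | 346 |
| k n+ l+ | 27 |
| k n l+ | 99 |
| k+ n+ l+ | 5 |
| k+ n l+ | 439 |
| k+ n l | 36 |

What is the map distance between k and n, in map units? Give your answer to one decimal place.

The two rarest classes, k+ n+ l+ and k n l, are the double crossovers. Comparing them with the parentals, only the n allele has switched, so n is the middle locus and the order is l – n – k.
Crossovers in the n–k interval produce the single-crossover classes k n l+ and k+ n+ l (99 + 85 = 184) plus the double crossovers (10).
RF(n–k) = (184 + 10) / 1042 = 194/1042 = 0.1862 → 18.6 map units.

18.6 map units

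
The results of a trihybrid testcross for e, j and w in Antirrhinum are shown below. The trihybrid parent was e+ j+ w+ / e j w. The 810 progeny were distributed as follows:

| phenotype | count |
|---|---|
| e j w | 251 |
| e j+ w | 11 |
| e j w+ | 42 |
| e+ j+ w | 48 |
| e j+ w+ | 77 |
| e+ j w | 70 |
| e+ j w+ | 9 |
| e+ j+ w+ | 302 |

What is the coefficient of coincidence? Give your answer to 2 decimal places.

0.88

The two rarest classes, e+ j w+ and e j+ w, are the double crossovers. Comparing them with the parentals, only the j allele has switched, so j is the middle locus and the order is w – j – e.
w–j: (90 + 20)/810 = 0.1358; j–e: (147 + 20)/810 = 0.2062.
Expected DCO frequency = 0.1358 × 0.2062 ≈ 0.02800; observed = 20/810 ≈ 0.02469.
Coefficient of coincidence = 0.02469/0.02800 ≈ 0.88.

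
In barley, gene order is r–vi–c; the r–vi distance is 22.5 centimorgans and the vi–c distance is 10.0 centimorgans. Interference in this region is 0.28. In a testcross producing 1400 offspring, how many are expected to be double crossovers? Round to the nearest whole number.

23

Map distances give recombination frequencies of 0.225 and 0.100 for the two intervals.
With interference 0.28 (so coincidence = 0.72), expected double-crossover frequency = 0.225 × 0.100 × 0.72 = 0.01620.
Expected number = 0.01620 × 1400 = 22.68 ≈ 23.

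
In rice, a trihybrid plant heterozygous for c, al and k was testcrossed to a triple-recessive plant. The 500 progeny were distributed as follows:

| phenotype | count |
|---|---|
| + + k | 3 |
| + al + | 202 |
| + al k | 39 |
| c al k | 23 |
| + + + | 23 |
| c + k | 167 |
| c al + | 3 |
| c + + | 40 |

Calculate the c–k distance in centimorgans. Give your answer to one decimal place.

17.0 centimorgans

The two most frequent reciprocal classes, + al + and c + k, are the parental types, so the F1 was + al + / c + k.
The two rarest classes, c al + and + + k, are the double crossovers. Comparing them with the parentals, only the c allele has switched, so c is the middle locus and the order is k – c – al.
Crossovers in the k–c interval produce the single-crossover classes + al k and c + + (39 + 40 = 79) plus the double crossovers (6).
RF(k–c) = (79 + 6) / 500 = 85/500 = 0.1700 → 17.0 centimorgans.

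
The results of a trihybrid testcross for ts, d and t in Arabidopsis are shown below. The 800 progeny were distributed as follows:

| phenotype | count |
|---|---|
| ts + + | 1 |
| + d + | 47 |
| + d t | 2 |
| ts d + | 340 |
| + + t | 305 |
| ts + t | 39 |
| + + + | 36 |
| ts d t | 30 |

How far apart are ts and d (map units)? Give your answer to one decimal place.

11.1 map units

The two most frequent reciprocal classes, + + t and ts d +, are the parental types, so the F1 was + + t / ts d +.
The two rarest classes, + d t and ts + +, are the double crossovers. Comparing them with the parentals, only the d allele has switched, so d is the middle locus and the order is ts – d – t.
Crossovers in the ts–d interval produce the single-crossover classes ts + t and + d + (39 + 47 = 86) plus the double crossovers (3).
RF(ts–d) = (86 + 3) / 800 = 89/800 = 0.1113 → 11.1 map units.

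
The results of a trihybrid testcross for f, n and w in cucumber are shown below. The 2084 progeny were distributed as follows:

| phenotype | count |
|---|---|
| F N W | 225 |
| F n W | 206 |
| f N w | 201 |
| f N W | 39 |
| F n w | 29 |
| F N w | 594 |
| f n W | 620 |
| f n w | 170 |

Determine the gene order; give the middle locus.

n

The two most frequent reciprocal classes, f n W and F N w, are the parental types, so the F1 was f n W / F N w.
The two rarest classes, f N W and F n w, are the double crossovers. Comparing them with the parentals, only the n allele has switched, so n is the middle locus and the order is w – n – f.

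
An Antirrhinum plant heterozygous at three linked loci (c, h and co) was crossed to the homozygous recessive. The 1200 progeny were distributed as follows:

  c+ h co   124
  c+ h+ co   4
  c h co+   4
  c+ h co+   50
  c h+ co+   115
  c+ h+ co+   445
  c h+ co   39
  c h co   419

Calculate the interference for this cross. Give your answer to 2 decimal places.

0.60

The two most frequent reciprocal classes, c+ h+ co+ and c h co, are the parental types, so the F1 was c+ h+ co+ / c h co.
The two rarest classes, c+ h+ co and c h co+, are the double crossovers. Comparing them with the parentals, only the co allele has switched, so co is the middle locus and the order is c – co – h.
c–co: (239 + 8)/1200 = 0.2058; co–h: (89 + 8)/1200 = 0.0808.
Expected DCO frequency = 0.2058 × 0.0808 ≈ 0.01663; observed = 8/1200 ≈ 0.00667.
Coefficient of coincidence = 0.00667/0.01663 ≈ 0.40; interference = 1 − 0.40 = 0.60.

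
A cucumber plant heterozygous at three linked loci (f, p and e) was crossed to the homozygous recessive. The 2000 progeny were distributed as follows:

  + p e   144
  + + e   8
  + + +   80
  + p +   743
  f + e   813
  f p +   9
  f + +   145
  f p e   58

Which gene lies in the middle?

The two most frequent reciprocal classes, f + e and + p +, are the parental types, so the F1 was f + e / + p +.
The two rarest classes, + + e and f p +, are the double crossovers. Comparing them with the parentals, only the f allele has switched, so f is the middle locus and the order is p – f – e.

f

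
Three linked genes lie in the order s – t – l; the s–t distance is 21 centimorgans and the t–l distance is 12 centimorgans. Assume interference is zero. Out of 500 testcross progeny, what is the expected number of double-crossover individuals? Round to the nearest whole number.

Map distances give recombination frequencies of 0.210 and 0.120 for the two intervals.
With no interference, expected double-crossover frequency = 0.210 × 0.120 = 0.02520.
Expected number = 0.02520 × 500 = 12.60 ≈ 13.

13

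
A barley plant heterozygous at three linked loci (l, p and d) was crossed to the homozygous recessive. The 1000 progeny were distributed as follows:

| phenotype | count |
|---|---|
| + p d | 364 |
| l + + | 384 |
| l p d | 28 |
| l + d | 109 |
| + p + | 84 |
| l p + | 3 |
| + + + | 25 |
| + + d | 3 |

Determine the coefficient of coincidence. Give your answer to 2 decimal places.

0.51

The two most frequent reciprocal classes, l + + and + p d, are the parental types, so the F1 was l + + / + p d.
The two rarest classes, l p + and + + d, are the double crossovers. Comparing them with the parentals, only the p allele has switched, so p is the middle locus and the order is d – p – l.
d–p: (193 + 6)/1000 = 0.1990; p–l: (53 + 6)/1000 = 0.0590.
Expected DCO frequency = 0.1990 × 0.0590 ≈ 0.01174; observed = 6/1000 ≈ 0.00600.
Coefficient of coincidence = 0.00600/0.01174 ≈ 0.51.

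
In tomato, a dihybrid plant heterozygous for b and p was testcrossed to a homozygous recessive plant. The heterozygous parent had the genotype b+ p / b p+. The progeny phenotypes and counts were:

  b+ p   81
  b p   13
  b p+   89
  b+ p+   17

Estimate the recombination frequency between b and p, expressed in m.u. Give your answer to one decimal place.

The recombinant classes are b+ p+ and b p: 17 + 13 = 30.
Recombination frequency = 30/200 = 0.1500 ≈ 15.0%, i.e. 15.0 m.u.

15.0 m.u.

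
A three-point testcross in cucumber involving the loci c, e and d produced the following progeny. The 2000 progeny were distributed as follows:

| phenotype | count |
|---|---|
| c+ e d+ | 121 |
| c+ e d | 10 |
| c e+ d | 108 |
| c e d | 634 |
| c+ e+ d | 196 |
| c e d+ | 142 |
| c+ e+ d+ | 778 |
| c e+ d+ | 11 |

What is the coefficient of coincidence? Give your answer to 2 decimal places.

0.47

The two most frequent reciprocal classes, c+ e+ d+ and c e d, are the parental types, so the F1 was c+ e+ d+ / c e d.
The two rarest classes, c e+ d+ and c+ e d, are the double crossovers. Comparing them with the parentals, only the c allele has switched, so c is the middle locus and the order is e – c – d.
e–c: (229 + 21)/2000 = 0.1250; c–d: (338 + 21)/2000 = 0.1795.
Expected DCO frequency = 0.1250 × 0.1795 ≈ 0.02244; observed = 21/2000 ≈ 0.01050.
Coefficient of coincidence = 0.01050/0.02244 ≈ 0.47.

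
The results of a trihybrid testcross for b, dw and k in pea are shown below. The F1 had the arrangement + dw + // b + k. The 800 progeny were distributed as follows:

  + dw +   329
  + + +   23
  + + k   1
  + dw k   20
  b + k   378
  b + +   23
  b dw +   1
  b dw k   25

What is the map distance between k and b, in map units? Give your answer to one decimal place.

The two rarest classes, b dw + and + + k, are the double crossovers. Comparing them with the parentals, only the b allele has switched, so b is the middle locus and the order is dw – b – k.
Crossovers in the b–k interval produce the single-crossover classes + dw k and b + + (20 + 23 = 43) plus the double crossovers (2).
RF(b–k) = (43 + 2) / 800 = 45/800 = 0.0563 → 5.6 map units.

5.6 map units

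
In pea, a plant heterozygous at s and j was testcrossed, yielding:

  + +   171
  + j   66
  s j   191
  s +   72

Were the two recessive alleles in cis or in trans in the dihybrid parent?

The two most frequent classes are + + (171) and s j (191); these are the parental (non-recombinant) types.
So the F1 carried + + on one chromosome and s j on the other — the recessive alleles are on the same chromosome (cis / coupling).

cis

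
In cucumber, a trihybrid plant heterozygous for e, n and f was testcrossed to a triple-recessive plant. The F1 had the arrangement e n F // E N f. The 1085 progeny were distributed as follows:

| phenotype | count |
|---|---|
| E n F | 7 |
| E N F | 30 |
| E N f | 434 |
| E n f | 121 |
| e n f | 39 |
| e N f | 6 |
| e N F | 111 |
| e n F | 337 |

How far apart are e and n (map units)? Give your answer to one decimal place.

The two rarest classes, E n F and e N f, are the double crossovers. Comparing them with the parentals, only the e allele has switched, so e is the middle locus and the order is f – e – n.
Crossovers in the e–n interval produce the single-crossover classes e N F and E n f (111 + 121 = 232) plus the double crossovers (13).
RF(e–n) = (232 + 13) / 1085 = 245/1085 = 0.2258 → 22.6 map units.

22.6 map units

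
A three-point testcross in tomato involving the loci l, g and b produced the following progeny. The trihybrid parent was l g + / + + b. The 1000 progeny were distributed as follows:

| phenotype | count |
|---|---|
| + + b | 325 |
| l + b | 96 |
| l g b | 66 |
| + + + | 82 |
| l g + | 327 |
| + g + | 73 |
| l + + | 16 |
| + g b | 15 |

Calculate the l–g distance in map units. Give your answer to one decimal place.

20.0 map units

The two rarest classes, l + + and + g b, are the double crossovers. Comparing them with the parentals, only the g allele has switched, so g is the middle locus and the order is l – g – b.
Crossovers in the l–g interval produce the single-crossover classes + g + and l + b (73 + 96 = 169) plus the double crossovers (31).
RF(l–g) = (169 + 31) / 1000 = 200/1000 = 0.2000 → 20.0 map units.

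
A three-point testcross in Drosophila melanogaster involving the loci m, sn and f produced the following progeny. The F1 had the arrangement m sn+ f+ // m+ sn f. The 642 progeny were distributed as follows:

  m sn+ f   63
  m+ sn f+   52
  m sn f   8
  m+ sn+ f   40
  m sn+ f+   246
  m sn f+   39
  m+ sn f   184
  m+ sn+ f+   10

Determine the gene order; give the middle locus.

m

The two rarest classes, m+ sn+ f+ and m sn f, are the double crossovers. Comparing them with the parentals, only the m allele has switched, so m is the middle locus and the order is f – m – sn.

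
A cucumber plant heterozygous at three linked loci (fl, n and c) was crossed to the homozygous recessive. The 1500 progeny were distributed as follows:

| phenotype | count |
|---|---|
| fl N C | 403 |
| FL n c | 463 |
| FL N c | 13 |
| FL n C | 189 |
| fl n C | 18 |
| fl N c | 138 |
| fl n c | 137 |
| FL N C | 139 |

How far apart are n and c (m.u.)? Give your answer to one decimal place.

The two most frequent reciprocal classes, fl N C and FL n c, are the parental types, so the F1 was fl N C / FL n c.
The two rarest classes, fl n C and FL N c, are the double crossovers. Comparing them with the parentals, only the n allele has switched, so n is the middle locus and the order is c – n – fl.
Crossovers in the c–n interval produce the single-crossover classes fl N c and FL n C (138 + 189 = 327) plus the double crossovers (31).
RF(c–n) = (327 + 31) / 1500 = 358/1500 = 0.2387 → 23.9 m.u.

23.9 m.u.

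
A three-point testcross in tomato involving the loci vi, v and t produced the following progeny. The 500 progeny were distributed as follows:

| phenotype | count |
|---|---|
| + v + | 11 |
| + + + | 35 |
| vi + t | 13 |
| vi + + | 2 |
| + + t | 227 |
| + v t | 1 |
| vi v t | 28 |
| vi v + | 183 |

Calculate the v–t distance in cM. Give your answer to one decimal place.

13.2 cM

The two most frequent reciprocal classes, vi v + and + + t, are the parental types, so the F1 was vi v + / + + t.
The two rarest classes, vi + + and + v t, are the double crossovers. Comparing them with the parentals, only the v allele has switched, so v is the middle locus and the order is vi – v – t.
Crossovers in the v–t interval produce the single-crossover classes vi v t and + + + (28 + 35 = 63) plus the double crossovers (3).
RF(v–t) = (63 + 3) / 500 = 66/500 = 0.1320 → 13.2 cM.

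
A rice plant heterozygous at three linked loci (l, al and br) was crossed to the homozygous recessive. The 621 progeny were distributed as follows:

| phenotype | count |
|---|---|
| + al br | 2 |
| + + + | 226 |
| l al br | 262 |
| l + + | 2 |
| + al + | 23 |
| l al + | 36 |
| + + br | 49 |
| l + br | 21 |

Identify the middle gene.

l

The two most frequent reciprocal classes, + + + and l al br, are the parental types, so the F1 was + + + / l al br.
The two rarest classes, l + + and + al br, are the double crossovers. Comparing them with the parentals, only the l allele has switched, so l is the middle locus and the order is al – l – br.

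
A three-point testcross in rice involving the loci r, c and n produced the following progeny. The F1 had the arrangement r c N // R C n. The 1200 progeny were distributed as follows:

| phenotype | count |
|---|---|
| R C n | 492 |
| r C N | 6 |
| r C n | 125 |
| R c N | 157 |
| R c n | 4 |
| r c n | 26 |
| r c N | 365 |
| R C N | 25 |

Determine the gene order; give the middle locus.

c

The two rarest classes, r C N and R c n, are the double crossovers. Comparing them with the parentals, only the c allele has switched, so c is the middle locus and the order is n – c – r.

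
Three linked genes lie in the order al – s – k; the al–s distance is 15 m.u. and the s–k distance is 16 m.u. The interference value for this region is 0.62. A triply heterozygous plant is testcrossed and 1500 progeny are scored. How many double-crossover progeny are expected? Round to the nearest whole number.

14

Map distances give recombination frequencies of 0.150 and 0.160 for the two intervals.
With interference 0.62 (so coincidence = 0.38), expected double-crossover frequency = 0.150 × 0.160 × 0.38 = 0.00912.
Expected number = 0.00912 × 1500 = 13.68 ≈ 14.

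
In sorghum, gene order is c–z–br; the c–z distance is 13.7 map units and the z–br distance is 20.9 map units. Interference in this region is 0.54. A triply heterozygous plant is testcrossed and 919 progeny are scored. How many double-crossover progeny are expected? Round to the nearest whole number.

12

Map distances give recombination frequencies of 0.137 and 0.209 for the two intervals.
With interference 0.54 (so coincidence = 0.46), expected double-crossover frequency = 0.137 × 0.209 × 0.46 = 0.01317.
Expected number = 0.01317 × 919 = 12.10 ≈ 12.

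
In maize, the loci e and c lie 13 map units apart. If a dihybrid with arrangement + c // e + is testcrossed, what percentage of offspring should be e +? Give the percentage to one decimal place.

A map distance of 13 map units corresponds to a recombination frequency of 0.130.
The F1 is + c / e +, so e + is a parental gamete class with expected frequency (1 − r)/2 = 0.870/2 = 0.4350.
That is 0.4350 = 43.5% of the progeny.

43.5%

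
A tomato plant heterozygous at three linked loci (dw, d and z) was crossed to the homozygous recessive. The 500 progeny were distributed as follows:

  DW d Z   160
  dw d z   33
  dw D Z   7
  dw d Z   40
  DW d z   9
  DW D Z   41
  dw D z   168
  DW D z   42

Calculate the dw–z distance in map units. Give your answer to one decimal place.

The two most frequent reciprocal classes, dw D z and DW d Z, are the parental types, so the F1 was dw D z / DW d Z.
The two rarest classes, dw D Z and DW d z, are the double crossovers. Comparing them with the parentals, only the z allele has switched, so z is the middle locus and the order is d – z – dw.
Crossovers in the z–dw interval produce the single-crossover classes DW D z and dw d Z (42 + 40 = 82) plus the double crossovers (16).
RF(z–dw) = (82 + 16) / 500 = 98/500 = 0.1960 → 19.6 map units.

19.6 map units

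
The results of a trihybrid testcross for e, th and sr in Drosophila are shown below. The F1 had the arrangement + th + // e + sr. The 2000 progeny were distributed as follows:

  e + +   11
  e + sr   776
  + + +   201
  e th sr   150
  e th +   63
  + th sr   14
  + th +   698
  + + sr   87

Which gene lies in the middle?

The two rarest classes, + th sr and e + +, are the double crossovers. Comparing them with the parentals, only the sr allele has switched, so sr is the middle locus and the order is th – sr – e.

sr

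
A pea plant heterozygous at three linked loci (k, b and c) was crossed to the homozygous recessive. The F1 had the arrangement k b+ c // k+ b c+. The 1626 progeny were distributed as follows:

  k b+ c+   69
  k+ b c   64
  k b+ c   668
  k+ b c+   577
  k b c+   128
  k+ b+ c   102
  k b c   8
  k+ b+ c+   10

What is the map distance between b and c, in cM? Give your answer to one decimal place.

The two rarest classes, k b c and k+ b+ c+, are the double crossovers. Comparing them with the parentals, only the b allele has switched, so b is the middle locus and the order is k – b – c.
Crossovers in the b–c interval produce the single-crossover classes k b+ c+ and k+ b c (69 + 64 = 133) plus the double crossovers (18).
RF(b–c) = (133 + 18) / 1626 = 151/1626 = 0.0929 → 9.3 cM.

9.3 cM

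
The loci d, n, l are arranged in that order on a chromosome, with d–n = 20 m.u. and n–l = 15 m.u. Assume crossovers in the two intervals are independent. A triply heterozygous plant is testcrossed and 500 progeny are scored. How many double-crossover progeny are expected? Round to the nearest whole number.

15

Map distances give recombination frequencies of 0.200 and 0.150 for the two intervals.
With no interference, expected double-crossover frequency = 0.200 × 0.150 = 0.03000.
Expected number = 0.03000 × 500 = 15.00 ≈ 15.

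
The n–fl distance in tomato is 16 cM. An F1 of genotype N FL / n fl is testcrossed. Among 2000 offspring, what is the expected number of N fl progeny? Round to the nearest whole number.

A map distance of 16 cM corresponds to a recombination frequency of 0.160.
The F1 is N FL / n fl, so N fl is a recombinant gamete class with expected frequency r/2 = 0.160/2 = 0.0800.
Expected number = 0.0800 × 2000 = 160.00 ≈ 160.

160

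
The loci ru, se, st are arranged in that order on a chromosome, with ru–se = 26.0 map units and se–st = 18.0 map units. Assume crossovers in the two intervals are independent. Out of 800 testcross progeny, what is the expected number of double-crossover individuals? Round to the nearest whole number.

Map distances give recombination frequencies of 0.260 and 0.180 for the two intervals.
With no interference, expected double-crossover frequency = 0.260 × 0.180 = 0.04680.
Expected number = 0.04680 × 800 = 37.44 ≈ 37.

37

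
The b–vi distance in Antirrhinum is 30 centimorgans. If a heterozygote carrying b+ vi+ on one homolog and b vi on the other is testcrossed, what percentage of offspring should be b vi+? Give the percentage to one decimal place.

15.0%

A map distance of 30 centimorgans corresponds to a recombination frequency of 0.300.
The F1 is b+ vi+ / b vi, so b vi+ is a recombinant gamete class with expected frequency r/2 = 0.300/2 = 0.1500.
That is 0.1500 = 15.0% of the progeny.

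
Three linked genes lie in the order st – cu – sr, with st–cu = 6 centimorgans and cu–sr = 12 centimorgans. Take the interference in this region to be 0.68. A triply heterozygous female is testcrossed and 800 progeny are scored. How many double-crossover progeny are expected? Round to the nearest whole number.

Map distances give recombination frequencies of 0.060 and 0.120 for the two intervals.
With interference 0.68 (so coincidence = 0.32), expected double-crossover frequency = 0.060 × 0.120 × 0.32 = 0.00230.
Expected number = 0.00230 × 800 = 1.84 ≈ 2.

2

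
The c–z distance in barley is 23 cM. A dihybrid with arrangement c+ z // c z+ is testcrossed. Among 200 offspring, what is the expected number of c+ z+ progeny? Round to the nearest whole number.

A map distance of 23 cM corresponds to a recombination frequency of 0.230.
The F1 is c+ z / c z+, so c+ z+ is a recombinant gamete class with expected frequency r/2 = 0.230/2 = 0.1150.
Expected number = 0.1150 × 200 = 23.00 ≈ 23.

23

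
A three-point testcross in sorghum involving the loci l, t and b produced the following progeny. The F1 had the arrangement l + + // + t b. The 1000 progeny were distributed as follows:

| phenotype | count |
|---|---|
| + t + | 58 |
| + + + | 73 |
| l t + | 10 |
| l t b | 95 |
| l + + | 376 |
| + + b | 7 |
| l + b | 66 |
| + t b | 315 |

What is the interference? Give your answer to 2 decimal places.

0.35

The two rarest classes, l t + and + + b, are the double crossovers. Comparing them with the parentals, only the t allele has switched, so t is the middle locus and the order is b – t – l.
b–t: (124 + 17)/1000 = 0.1410; t–l: (168 + 17)/1000 = 0.1850.
Expected DCO frequency = 0.1410 × 0.1850 ≈ 0.02608; observed = 17/1000 ≈ 0.01700.
Coefficient of coincidence = 0.01700/0.02608 ≈ 0.65; interference = 1 − 0.65 = 0.35.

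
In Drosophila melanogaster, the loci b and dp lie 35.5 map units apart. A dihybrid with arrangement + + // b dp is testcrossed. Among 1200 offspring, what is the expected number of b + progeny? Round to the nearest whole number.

A map distance of 35.5 map units corresponds to a recombination frequency of 0.355.
The F1 is + + / b dp, so b + is a recombinant gamete class with expected frequency r/2 = 0.355/2 = 0.1775.
Expected number = 0.1775 × 1200 = 213.00 ≈ 213.

213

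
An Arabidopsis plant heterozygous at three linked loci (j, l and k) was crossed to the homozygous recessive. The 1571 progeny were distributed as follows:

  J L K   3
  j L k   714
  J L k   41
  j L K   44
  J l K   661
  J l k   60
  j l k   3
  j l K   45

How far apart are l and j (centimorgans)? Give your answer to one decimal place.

The two most frequent reciprocal classes, j L k and J l K, are the parental types, so the F1 was j L k / J l K.
The two rarest classes, j l k and J L K, are the double crossovers. Comparing them with the parentals, only the l allele has switched, so l is the middle locus and the order is k – l – j.
Crossovers in the l–j interval produce the single-crossover classes J L k and j l K (41 + 45 = 86) plus the double crossovers (6).
RF(l–j) = (86 + 6) / 1571 = 92/1571 = 0.0586 → 5.9 centimorgans.

5.9 centimorgans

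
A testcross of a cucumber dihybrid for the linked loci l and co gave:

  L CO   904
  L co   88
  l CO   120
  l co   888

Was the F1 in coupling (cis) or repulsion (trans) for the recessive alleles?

The two most frequent classes are L CO (904) and l co (888); these are the parental (non-recombinant) types.
So the F1 carried L CO on one chromosome and l co on the other — the recessive alleles are on the same chromosome (cis / coupling).

cis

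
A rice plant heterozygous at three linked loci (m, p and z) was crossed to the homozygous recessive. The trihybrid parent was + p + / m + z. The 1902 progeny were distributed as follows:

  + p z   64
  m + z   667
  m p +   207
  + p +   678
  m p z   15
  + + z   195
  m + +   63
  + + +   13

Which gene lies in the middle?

p

The two rarest classes, + + + and m p z, are the double crossovers. Comparing them with the parentals, only the p allele has switched, so p is the middle locus and the order is m – p – z.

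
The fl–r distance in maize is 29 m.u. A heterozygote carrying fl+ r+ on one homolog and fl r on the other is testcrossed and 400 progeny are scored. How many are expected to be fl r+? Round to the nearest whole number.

A map distance of 29 m.u. corresponds to a recombination frequency of 0.290.
The F1 is fl+ r+ / fl r, so fl r+ is a recombinant gamete class with expected frequency r/2 = 0.290/2 = 0.1450.
Expected number = 0.1450 × 400 = 58.00 ≈ 58.

58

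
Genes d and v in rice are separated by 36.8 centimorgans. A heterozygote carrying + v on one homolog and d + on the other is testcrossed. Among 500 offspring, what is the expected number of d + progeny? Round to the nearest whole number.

A map distance of 36.8 centimorgans corresponds to a recombination frequency of 0.368.
The F1 is + v / d +, so d + is a parental gamete class with expected frequency (1 − r)/2 = 0.632/2 = 0.3160.
Expected number = 0.3160 × 500 = 158.00 ≈ 158.

158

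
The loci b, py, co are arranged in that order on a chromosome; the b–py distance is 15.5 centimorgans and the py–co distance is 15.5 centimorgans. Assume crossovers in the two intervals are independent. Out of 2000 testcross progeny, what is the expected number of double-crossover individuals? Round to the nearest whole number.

48

Map distances give recombination frequencies of 0.155 and 0.155 for the two intervals.
With no interference, expected double-crossover frequency = 0.155 × 0.155 = 0.02403.
Expected number = 0.02403 × 2000 = 48.05 ≈ 48.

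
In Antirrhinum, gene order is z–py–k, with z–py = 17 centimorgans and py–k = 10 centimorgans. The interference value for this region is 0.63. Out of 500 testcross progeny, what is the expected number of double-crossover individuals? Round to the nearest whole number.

3

Map distances give recombination frequencies of 0.170 and 0.100 for the two intervals.
With interference 0.63 (so coincidence = 0.37), expected double-crossover frequency = 0.170 × 0.100 × 0.37 = 0.00629.
Expected number = 0.00629 × 500 = 3.15 ≈ 3.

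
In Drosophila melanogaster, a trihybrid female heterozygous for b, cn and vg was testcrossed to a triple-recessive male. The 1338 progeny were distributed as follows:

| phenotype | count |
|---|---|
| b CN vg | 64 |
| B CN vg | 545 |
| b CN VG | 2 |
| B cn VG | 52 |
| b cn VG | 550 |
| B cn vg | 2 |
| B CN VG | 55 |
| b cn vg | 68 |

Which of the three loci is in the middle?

The two most frequent reciprocal classes, b cn VG and B CN vg, are the parental types, so the F1 was b cn VG / B CN vg.
The two rarest classes, b CN VG and B cn vg, are the double crossovers. Comparing them with the parentals, only the cn allele has switched, so cn is the middle locus and the order is b – cn – vg.

cn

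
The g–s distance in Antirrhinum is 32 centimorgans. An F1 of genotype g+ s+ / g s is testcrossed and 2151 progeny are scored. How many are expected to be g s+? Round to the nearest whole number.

A map distance of 32 centimorgans corresponds to a recombination frequency of 0.320.
The F1 is g+ s+ / g s, so g s+ is a recombinant gamete class with expected frequency r/2 = 0.320/2 = 0.1600.
Expected number = 0.1600 × 2151 = 344.16 ≈ 344.

344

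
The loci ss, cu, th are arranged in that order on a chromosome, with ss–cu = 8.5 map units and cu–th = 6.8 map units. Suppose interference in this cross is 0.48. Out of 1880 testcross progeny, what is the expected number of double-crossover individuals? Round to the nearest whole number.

6

Map distances give recombination frequencies of 0.085 and 0.068 for the two intervals.
With interference 0.48 (so coincidence = 0.52), expected double-crossover frequency = 0.085 × 0.068 × 0.52 = 0.00301.
Expected number = 0.00301 × 1880 = 5.65 ≈ 6.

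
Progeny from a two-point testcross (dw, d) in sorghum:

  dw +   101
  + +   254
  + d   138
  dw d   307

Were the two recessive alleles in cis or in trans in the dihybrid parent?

The two most frequent classes are + + (254) and dw d (307); these are the parental (non-recombinant) types.
So the F1 carried + + on one chromosome and dw d on the other — the recessive alleles are on the same chromosome (cis / coupling).

cis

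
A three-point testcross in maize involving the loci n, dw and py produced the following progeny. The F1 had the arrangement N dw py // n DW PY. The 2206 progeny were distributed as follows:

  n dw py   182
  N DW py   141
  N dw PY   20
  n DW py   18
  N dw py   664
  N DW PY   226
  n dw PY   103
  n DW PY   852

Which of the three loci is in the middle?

The two rarest classes, N dw PY and n DW py, are the double crossovers. Comparing them with the parentals, only the py allele has switched, so py is the middle locus and the order is dw – py – n.

py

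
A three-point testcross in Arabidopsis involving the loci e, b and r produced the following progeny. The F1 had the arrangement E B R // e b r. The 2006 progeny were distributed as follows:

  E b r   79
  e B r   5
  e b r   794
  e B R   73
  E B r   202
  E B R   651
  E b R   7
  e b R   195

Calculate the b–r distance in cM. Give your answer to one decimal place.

20.4 cM

The two rarest classes, E b R and e B r, are the double crossovers. Comparing them with the parentals, only the b allele has switched, so b is the middle locus and the order is e – b – r.
Crossovers in the b–r interval produce the single-crossover classes E B r and e b R (202 + 195 = 397) plus the double crossovers (12).
RF(b–r) = (397 + 12) / 2006 = 409/2006 = 0.2039 → 20.4 cM.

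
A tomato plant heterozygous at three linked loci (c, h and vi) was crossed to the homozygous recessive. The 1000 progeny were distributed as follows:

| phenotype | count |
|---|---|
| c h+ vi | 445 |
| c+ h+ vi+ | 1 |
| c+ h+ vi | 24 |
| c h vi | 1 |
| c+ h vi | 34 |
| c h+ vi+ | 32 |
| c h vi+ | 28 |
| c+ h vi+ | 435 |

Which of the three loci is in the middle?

The two most frequent reciprocal classes, c h+ vi and c+ h vi+, are the parental types, so the F1 was c h+ vi / c+ h vi+.
The two rarest classes, c h vi and c+ h+ vi+, are the double crossovers. Comparing them with the parentals, only the h allele has switched, so h is the middle locus and the order is c – h – vi.

h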